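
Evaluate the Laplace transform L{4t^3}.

L{4t^3} = 4 · L{t^3} = 4 · 6/s^4 = 24/s^4

Final answer: 24/s^4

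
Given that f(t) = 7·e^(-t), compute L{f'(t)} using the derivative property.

f(0) = 7, F(s) = 7/(s+1). L{f'(t)} = s·F(s) - f(0) = 7s/(s+1) - 7 = (7s - 7(s+1))/(s+1) = -7/(s+1)

Final answer: -7/(s+1)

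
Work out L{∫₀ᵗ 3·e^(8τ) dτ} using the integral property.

L{∫₀ᵗ f(τ)dτ} = F(s)/s with F(s) = 3/(s-8), so L{∫₀ᵗ 3·e^(8τ) dτ} = 3/(s(s-8))

Final answer: 3/(s(s-8))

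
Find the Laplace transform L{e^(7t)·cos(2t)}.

L{e^(at)·cos(ωt)} = (s-a)/((s-a)² + ω²), so L{e^(7t)·cos(2t)} = (s-7)/((s-7)² + 4)

Final answer: (s-7)/((s-7)² + 4)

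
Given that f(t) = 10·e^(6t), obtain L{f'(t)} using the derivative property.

f(0) = 10, F(s) = 10/(s-6). L{f'(t)} = s·F(s) - f(0) = 10s/(s-6) - 10 = (10s - 10(s-6))/(s-6) = 60/(s-6)

Final answer: 60/(s-6)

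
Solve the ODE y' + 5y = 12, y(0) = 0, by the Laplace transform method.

sY + 5Y = 12/s. Y = 12/(s(s+5)). Partial fractions: Y = 12/5/s - 12/5/(s+5)

Final answer: y(t) = 12/5(1 - e^(-5t))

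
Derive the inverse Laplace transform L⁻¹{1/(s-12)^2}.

L⁻¹{n!/(s-a)^(n+1)} = t^n·e^(at), so L⁻¹{1/(s-12)^2} = t·e^(12t)

Final answer: t·e^(12t)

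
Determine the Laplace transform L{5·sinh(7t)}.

L{sinh(ωt)} = ω/(s² - ω²), so L{sinh(7t)} = 7/(s² - 49). Then L{5·sinh(7t)} = 5·7/(s² - 49) = 35/(s² - 49)

Final answer: 35/(s² - 49)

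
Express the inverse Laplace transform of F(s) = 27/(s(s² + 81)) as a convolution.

27/(s(s² + 81)) = (1/s)·(27/(s² + 81)) = L{1}·L{3·sin(9t)}. So f(t) = 1*(3·sin(9t)) = ∫₀ᵗ 3·sin(9τ) dτ

Final answer: ∫₀ᵗ 3·sin(9τ) dτ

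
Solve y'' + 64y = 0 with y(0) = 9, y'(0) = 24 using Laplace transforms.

L{y''} + 64L{y} = 0. s²Y - 9s - 24 + 64Y = 0. Y(s² + 64) = 9s + 24. Y = (9s + 24)/(s² + 64). Inverting: y(t) = 9cos(8t) + 3sin(8t)

Final answer: y(t) = 9cos(8t) + 3sin(8t)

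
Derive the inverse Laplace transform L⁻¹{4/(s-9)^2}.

L⁻¹{n!/(s-a)^(n+1)} = t^n·e^(at) with n=1, a=9. So L⁻¹{1/(s-9)^2} = t·e^(9t), and L⁻¹{4/(s-9)^2} = (4/1)·t·e^(9t) = 4·t·e^(9t)

Final answer: 4·t·e^(9t)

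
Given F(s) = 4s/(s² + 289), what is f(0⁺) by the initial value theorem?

f(0⁺) = lim_{s→∞} s·4s/(s² + 289) = lim_{s→∞} 4s²/(s² + 289) = 4

Final answer: 4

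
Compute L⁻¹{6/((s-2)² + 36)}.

Form: b/((s-a)² + b²) → e^(at)sin(bt). With a=2, b=6

Final answer: e^(2t)·sin(6t)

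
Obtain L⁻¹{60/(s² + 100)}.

This is the form c·a/(s² + a²) with a = 10, c = 6. L⁻¹ = 6·sin(10t)

Final answer: 6·sin(10t)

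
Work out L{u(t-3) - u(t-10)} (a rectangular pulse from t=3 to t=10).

L{u(t-a)} = e^(-as)/s. L{u(t-3) - u(t-10)} = (e^(-3s) - e^(-10s))/s

Final answer: (e^(-3s) - e^(-10s))/s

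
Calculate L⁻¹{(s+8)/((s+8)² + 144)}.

Using frequency shift: L⁻¹{(s-a)/((s-a)² + b²)} = e^(at)cos(bt). Here a=-8, b=12

Final answer: e^(-8t)·cos(12t)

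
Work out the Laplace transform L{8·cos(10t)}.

L{cos(ωt)} = s/(s² + ω²), so L{cos(10t)} = s/(s² + 100). Then L{8·cos(10t)} = 8·s/(s² + 100) = 8s/(s² + 100)

Final answer: 8s/(s² + 100)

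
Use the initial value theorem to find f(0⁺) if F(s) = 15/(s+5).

f(0⁺) = lim_{s→∞} s·15/(s+5) = lim_{s→∞} 15s/(s+5) = 15

Final answer: 15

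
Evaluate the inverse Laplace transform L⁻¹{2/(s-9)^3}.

L⁻¹{n!/(s-a)^(n+1)} = t^n·e^(at), so L⁻¹{2/(s-9)^3} = t^2·e^(9t)

Final answer: t^2·e^(9t)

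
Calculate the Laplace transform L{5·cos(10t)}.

L{cos(ωt)} = s/(s² + ω²), so L{cos(10t)} = s/(s² + 100). Then L{5·cos(10t)} = 5·s/(s² + 100) = 5s/(s² + 100)

Final answer: 5s/(s² + 100)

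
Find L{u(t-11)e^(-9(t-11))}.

u(t-a)f(t-a) with f(t)=e^(-9t). L{e^(-9t)} = 1/(s+9). By time shift: e^(-11s)/(s+9)

Final answer: e^(-11s)/(s+9)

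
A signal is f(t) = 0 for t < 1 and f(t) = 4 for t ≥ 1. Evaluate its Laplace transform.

f(t) = 4·u(t-1). L{u(t-1)} = e^(-s)/s, so L{f(t)} = 4·e^(-s)/s

Final answer: 4·e^(-s)/s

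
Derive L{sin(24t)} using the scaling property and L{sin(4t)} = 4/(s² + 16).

Using L{f(at)} = (1/a)F(s/a) with a=6: L{sin(24t)} = (1/6) · 4/((s/6)² + 16) = (1/6) · 4·36/(s² + 576) = 24/(s² + 576)

Final answer: 24/(s² + 576)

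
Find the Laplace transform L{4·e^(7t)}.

L{e^(at)} = 1/(s-a), so L{e^(7t)} = 1/(s-7). Then L{4·e^(7t)} = 4/(s-7)

Final answer: 4/(s-7)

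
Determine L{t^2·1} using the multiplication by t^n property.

L{1} = 1/s. d^1/ds^1[1/s] = -1/s². d^2/ds^2[1/s] = 2/s^3. So L{t^2} = (-1)^{2}·2/s^3 = 2/s^3

Final answer: 2/s^3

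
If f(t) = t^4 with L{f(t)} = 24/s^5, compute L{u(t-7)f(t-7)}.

Time shift theorem: L{u(t-a)f(t-a)} = e^(-as)F(s). Here a=7, F(s) = 24/s^5, so L{u(t-7)f(t-7)} = e^(-7s)·24/s^5

Final answer: e^(-7s)·24/s^5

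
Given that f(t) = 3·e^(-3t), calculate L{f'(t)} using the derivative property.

f(0) = 3, F(s) = 3/(s+3). L{f'(t)} = s·F(s) - f(0) = 3s/(s+3) - 3 = (3s - 3(s+3))/(s+3) = -9/(s+3)

Final answer: -9/(s+3)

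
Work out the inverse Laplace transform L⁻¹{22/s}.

L⁻¹{c/s} = c, so L⁻¹{22/s} = 22

Final answer: 22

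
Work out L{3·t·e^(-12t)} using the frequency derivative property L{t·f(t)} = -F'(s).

L{e^(-12t)} = 1/(s+12). By frequency derivative: L{t·e^(-12t)} = -d/ds[1/(s+12)] = -(-1)/(s+12)² = 1/(s+12)². Then L{3·t·e^(-12t)} = 3·1/(s+12)² = 3/(s+12)²

Final answer: 3/(s+12)²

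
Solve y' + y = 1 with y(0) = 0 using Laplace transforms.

sY + Y = 1/s. Y = 1/(s(s+1)). Partial fractions: Y = 1/s - 1/(s+1)

Final answer: y(t) = (1 - e^(-t))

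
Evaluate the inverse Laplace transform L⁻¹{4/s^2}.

L⁻¹{n!/s^(n+1)} = t^n with n=1. So L⁻¹{1/s^2} = t, and L⁻¹{4/s^2} = (4/1)·t = 4·t

Final answer: 4·t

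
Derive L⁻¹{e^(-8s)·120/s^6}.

L⁻¹{120/s^6} = t^5. By the time shift theorem, L⁻¹{e^(-as)F(s)} = u(t-a)f(t-a) with a=8, so L⁻¹{e^(-8s)·120/s^6} = u(t-8)·(t-8)^5

Final answer: u(t-8)·(t-8)^5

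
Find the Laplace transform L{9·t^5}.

L{t^n} = n!/s^(n+1), so L{t^5} = 120/s^6. Then L{9·t^5} = 9·120/s^6 = 1080/s^6

Final answer: 1080/s^6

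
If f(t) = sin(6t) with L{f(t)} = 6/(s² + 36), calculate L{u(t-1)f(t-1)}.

Time shift theorem: L{u(t-a)f(t-a)} = e^(-as)F(s). Here a=1, F(s) = 6/(s² + 36), so L{u(t-1)f(t-1)} = e^(-s)·6/(s² + 36)

Final answer: e^(-s)·6/(s² + 36)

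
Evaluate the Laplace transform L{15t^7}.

L{15t^7} = 15 · L{t^7} = 15 · 5040/s^8 = 75600/s^8

Final answer: 75600/s^8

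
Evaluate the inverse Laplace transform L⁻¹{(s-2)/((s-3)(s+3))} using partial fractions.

Using partial fractions, f(t) = (e^(3t) + 5e^(-3t))/6

Final answer: (e^(3t) + 5e^(-3t))/6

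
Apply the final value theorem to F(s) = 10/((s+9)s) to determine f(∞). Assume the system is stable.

f(∞) = lim_{s→0} sF(s) = lim_{s→0} 10/(s+9) = 10/9

Final answer: 10/9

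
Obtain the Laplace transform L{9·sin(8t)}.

L{sin(ωt)} = ω/(s² + ω²), so L{sin(8t)} = 8/(s² + 64). Then L{9·sin(8t)} = 9·8/(s² + 64) = 72/(s² + 64)

Final answer: 72/(s² + 64)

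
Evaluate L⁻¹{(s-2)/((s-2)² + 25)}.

Using frequency shift: L⁻¹{(s-a)/((s-a)² + b²)} = e^(at)cos(bt). Here a=2, b=5

Final answer: e^(2t)·cos(5t)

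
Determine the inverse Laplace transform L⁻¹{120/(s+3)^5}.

L⁻¹{n!/(s-a)^(n+1)} = t^n·e^(at) with n=4, a=-3. So L⁻¹{24/(s+3)^5} = t^4·e^(-3t), and L⁻¹{120/(s+3)^5} = (120/24)·t^4·e^(-3t) = 5·t^4·e^(-3t)

Final answer: 5·t^4·e^(-3t)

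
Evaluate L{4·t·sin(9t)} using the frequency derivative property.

L{sin(9t)} = 9/(s² + 81). By L{t·f(t)} = -F'(s): -d/ds[9/(s² + 81)] = -(9)·(-2s)/(s² + 81)² = 18s/(s² + 81)². Then L{4·t·sin(9t)} = 4·18s/(s² + 81)² = 72s/(s² + 81)²

Final answer: 72s/(s² + 81)²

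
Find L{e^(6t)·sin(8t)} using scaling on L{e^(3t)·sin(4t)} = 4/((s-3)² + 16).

Scaling with a=2: L{e^(6t)·sin(8t)} = (1/2) · 4/((s/2-3)² + 16). Simplifying: 8/((s-6)² + 64)

Final answer: 8/((s-6)² + 64)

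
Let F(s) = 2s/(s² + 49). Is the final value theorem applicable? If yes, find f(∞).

The final value theorem requires all poles of sF(s) in the left half-plane. sF(s) = 2s²/(s² + 49) has poles at s = ±7i (imaginary axis). Theorem does NOT apply (oscillatory system).

Final answer: Not applicable (oscillatory)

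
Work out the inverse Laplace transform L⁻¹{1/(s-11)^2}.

L⁻¹{n!/(s-a)^(n+1)} = t^n·e^(at), so L⁻¹{1/(s-11)^2} = t·e^(11t)

Final answer: t·e^(11t)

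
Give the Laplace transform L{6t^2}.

L{6t^2} = 6 · L{t^2} = 6 · 2/s^3 = 12/s^3

Final answer: 12/s^3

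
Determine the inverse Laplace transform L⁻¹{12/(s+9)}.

L⁻¹{1/(s-a)} = e^(at), so L⁻¹{1/(s+9)} = e^(-9t), and L⁻¹{12/(s+9)} = 12·e^(-9t)

Final answer: 12·e^(-9t)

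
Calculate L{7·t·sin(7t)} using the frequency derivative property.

L{sin(7t)} = 7/(s² + 49). By L{t·f(t)} = -F'(s): -d/ds[7/(s² + 49)] = -(7)·(-2s)/(s² + 49)² = 14s/(s² + 49)². Then L{7·t·sin(7t)} = 7·14s/(s² + 49)² = 98s/(s² + 49)²

Final answer: 98s/(s² + 49)²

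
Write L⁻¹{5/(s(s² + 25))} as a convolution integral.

5/(s(s² + 25)) = (1/s)·(5/(s² + 25)) = L{1}·L{sin(5t)}. So f(t) = 1*(sin(5t)) = ∫₀ᵗ sin(5τ) dτ

Final answer: ∫₀ᵗ sin(5τ) dτ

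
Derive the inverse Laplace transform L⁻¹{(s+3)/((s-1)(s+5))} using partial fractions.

Using partial fractions, f(t) = (4e^t + 2e^(-5t))/6

Final answer: (4e^t + 2e^(-5t))/6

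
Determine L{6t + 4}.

L{6t + 4} = 6·L{t} + 4·L{1} = 6/s² + 4/s

Final answer: 6/s² + 4/s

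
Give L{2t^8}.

L{t^n} = n!/s^(n+1). So L{2t^8} = 2·8!/s^9 = 80640/s^9

Final answer: 80640/s^9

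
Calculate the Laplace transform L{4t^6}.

L{4t^6} = 4 · L{t^6} = 4 · 720/s^7 = 2880/s^7

Final answer: 2880/s^7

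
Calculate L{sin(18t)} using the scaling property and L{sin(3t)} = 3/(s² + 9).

Using L{f(at)} = (1/a)F(s/a) with a=6: L{sin(18t)} = (1/6) · 3/((s/6)² + 9) = (1/6) · 3·36/(s² + 324) = 18/(s² + 324)

Final answer: 18/(s² + 324)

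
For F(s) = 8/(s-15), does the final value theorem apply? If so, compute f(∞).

sF(s) = 8s/(s-15) has a pole at s = 15 in the right half-plane. Theorem does NOT apply (unstable system; f(t) = 8·e^(15t) grows without bound).

Final answer: Not applicable (unstable)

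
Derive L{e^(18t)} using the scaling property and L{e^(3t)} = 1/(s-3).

Using L{f(at)} = (1/a)F(s/a) with a=6 and f(t) = e^(3t): L{e^(18t)} = (1/6) · 1/((s/6)-3) = (1/6) · 6/(s-18) = 1/(s-18)

Final answer: 1/(s-18)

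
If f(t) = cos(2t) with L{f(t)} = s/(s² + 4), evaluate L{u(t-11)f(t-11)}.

Time shift theorem: L{u(t-a)f(t-a)} = e^(-as)F(s). Here a=11, F(s) = s/(s² + 4), so L{u(t-11)f(t-11)} = e^(-11s)·s/(s² + 4)

Final answer: e^(-11s)·s/(s² + 4)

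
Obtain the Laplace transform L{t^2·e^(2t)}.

L{t^n·e^(at)} = n!/(s-a)^(n+1), so L{t^2·e^(2t)} = 2/(s-2)^3

Final answer: 2/(s-2)^3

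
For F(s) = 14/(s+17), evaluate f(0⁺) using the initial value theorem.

f(0⁺) = lim_{s→∞} s·14/(s+17) = lim_{s→∞} 14s/(s+17) = 14

Final answer: 14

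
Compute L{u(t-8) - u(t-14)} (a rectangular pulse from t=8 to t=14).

L{u(t-a)} = e^(-as)/s. L{u(t-8) - u(t-14)} = (e^(-8s) - e^(-14s))/s

Final answer: (e^(-8s) - e^(-14s))/s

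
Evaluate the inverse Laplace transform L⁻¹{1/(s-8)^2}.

L⁻¹{n!/(s-a)^(n+1)} = t^n·e^(at), so L⁻¹{1/(s-8)^2} = t·e^(8t)

Final answer: t·e^(8t)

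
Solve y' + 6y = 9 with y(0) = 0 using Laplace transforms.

sY + 6Y = 9/s. Y = 9/(s(s+6)). Partial fractions: Y = 3/2/s - 3/2/(s+6)

Final answer: y(t) = 3/2(1 - e^(-6t))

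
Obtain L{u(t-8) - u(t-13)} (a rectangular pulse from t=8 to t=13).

L{u(t-a)} = e^(-as)/s. L{u(t-8) - u(t-13)} = (e^(-8s) - e^(-13s))/s

Final answer: (e^(-8s) - e^(-13s))/s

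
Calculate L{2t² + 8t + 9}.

L{2t² + 8t + 9} = 2·2/s³ + 8/s² + 9/s = 4/s³ + 8/s² + 9/s

Final answer: 4/s³ + 8/s² + 9/s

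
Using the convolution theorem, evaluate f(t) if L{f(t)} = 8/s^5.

8/s^5 = (8/s)·(1/s^4) = L{8}·L{t^3/6}. By convolution, f(t) = 8*t^3/6 = ∫₀ᵗ 8·τ^3/6 dτ = 8·t^4/24

Final answer: 8·t^4/24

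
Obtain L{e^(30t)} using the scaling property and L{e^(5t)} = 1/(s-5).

Using L{f(at)} = (1/a)F(s/a) with a=6 and f(t) = e^(5t): L{e^(30t)} = (1/6) · 1/((s/6)-5) = (1/6) · 6/(s-30) = 1/(s-30)

Final answer: 1/(s-30)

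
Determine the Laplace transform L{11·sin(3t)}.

L{sin(ωt)} = ω/(s² + ω²), so L{sin(3t)} = 3/(s² + 9). Then L{11·sin(3t)} = 11·3/(s² + 9) = 33/(s² + 9)

Final answer: 33/(s² + 9)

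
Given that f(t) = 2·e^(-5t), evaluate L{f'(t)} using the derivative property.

f(0) = 2, F(s) = 2/(s+5). L{f'(t)} = s·F(s) - f(0) = 2s/(s+5) - 2 = (2s - 2(s+5))/(s+5) = -10/(s+5)

Final answer: -10/(s+5)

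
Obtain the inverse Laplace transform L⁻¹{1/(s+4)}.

L⁻¹{1/(s-a)} = e^(at), so L⁻¹{1/(s+4)} = e^(-4t)

Final answer: e^(-4t)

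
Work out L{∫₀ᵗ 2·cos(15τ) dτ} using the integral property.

L{∫₀ᵗ f(τ)dτ} = F(s)/s with F(s) = 2s/(s² + 225), so the result is (2s/(s² + 225))/s = 2/(s² + 225)

Final answer: 2/(s² + 225)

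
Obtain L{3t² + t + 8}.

L{3t² + t + 8} = 3·2/s³ + 1/s² + 8/s = 6/s³ + 1/s² + 8/s

Final answer: 6/s³ + 1/s² + 8/s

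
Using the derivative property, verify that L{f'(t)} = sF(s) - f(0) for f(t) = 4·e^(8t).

f'(t) = 32e^(8t). Direct: L{f'(t)} = 32/(s-8). Property: s·4/(s-8) - 4 = (4s - 4(s-8))/(s-8) = 32/(s-8). ✓

Final answer: 32/(s-8)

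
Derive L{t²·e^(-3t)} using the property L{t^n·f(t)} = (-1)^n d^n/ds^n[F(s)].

L{e^(-3t)} = 1/(s+3). d/ds[1/(s+3)] = -1/(s+3)². d²/ds²[1/(s+3)] = 2/(s+3)³. So L{t²·e^(-3t)} = (-1)² · 2/(s+3)³ = 2/(s+3)³

Final answer: 2/(s+3)³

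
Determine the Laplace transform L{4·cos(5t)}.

L{cos(ωt)} = s/(s² + ω²), so L{cos(5t)} = s/(s² + 25). Then L{4·cos(5t)} = 4·s/(s² + 25) = 4s/(s² + 25)

Final answer: 4s/(s² + 25)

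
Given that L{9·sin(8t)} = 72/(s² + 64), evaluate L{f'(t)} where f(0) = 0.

L{f'(t)} = s·F(s) - f(0) = s·72/(s² + 64) - 0 = 72s/(s² + 64)

Final answer: 72s/(s² + 64)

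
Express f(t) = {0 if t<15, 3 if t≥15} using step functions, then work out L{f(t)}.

f(t) = 3·u(t-15). L{u(t-15)} = e^(-15s)/s, so L{f(t)} = 3·e^(-15s)/s

Final answer: 3·e^(-15s)/s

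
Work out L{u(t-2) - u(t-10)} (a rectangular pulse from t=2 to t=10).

L{u(t-a)} = e^(-as)/s. L{u(t-2) - u(t-10)} = (e^(-2s) - e^(-10s))/s

Final answer: (e^(-2s) - e^(-10s))/s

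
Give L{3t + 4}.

L{3t + 4} = 3·L{t} + 4·L{1} = 3/s² + 4/s

Final answer: 3/s² + 4/s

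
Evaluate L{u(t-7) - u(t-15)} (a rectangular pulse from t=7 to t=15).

L{u(t-a)} = e^(-as)/s. L{u(t-7) - u(t-15)} = (e^(-7s) - e^(-15s))/s

Final answer: (e^(-7s) - e^(-15s))/s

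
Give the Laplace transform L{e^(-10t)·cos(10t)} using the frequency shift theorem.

Frequency shift: L{e^(at)f(t)} = F(s-a). L{e^(-10t)·cos(10t)} = (s+10)/((s+10)² + 100)

Final answer: (s+10)/((s+10)² + 100)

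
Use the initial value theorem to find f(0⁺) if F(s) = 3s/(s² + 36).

f(0⁺) = lim_{s→∞} s·3s/(s² + 36) = lim_{s→∞} 3s²/(s² + 36) = 3

Final answer: 3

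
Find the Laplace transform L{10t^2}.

L{10t^2} = 10 · L{t^2} = 10 · 2/s^3 = 20/s^3

Final answer: 20/s^3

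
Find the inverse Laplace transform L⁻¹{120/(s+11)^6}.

L⁻¹{n!/(s-a)^(n+1)} = t^n·e^(at), so L⁻¹{120/(s+11)^6} = t^5·e^(-11t)

Final answer: t^5·e^(-11t)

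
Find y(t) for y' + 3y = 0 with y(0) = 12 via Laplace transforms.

L{y'} + 3L{y} = 0. sY - 12 + 3Y = 0. Y(s+3) = 12. Y = 12/(s+3)

Final answer: y(t) = 12e^(-3t)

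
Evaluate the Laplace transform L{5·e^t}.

L{e^(at)} = 1/(s-a), so L{e^t} = 1/(s-1). Then L{5·e^t} = 5/(s-1)

Final answer: 5/(s-1)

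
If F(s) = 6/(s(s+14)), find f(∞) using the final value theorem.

f(∞) = lim_{s→0} s·6/(s(s+14)) = lim_{s→0} 6/(s+14) = 6/14 = 3/7

Final answer: 3/7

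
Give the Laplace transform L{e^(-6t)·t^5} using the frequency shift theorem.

L{e^(at)·t^n} = n!/(s-a)^(n+1), so L{e^(-6t)·t^5} = 120/(s+6)^6

Final answer: 120/(s+6)^6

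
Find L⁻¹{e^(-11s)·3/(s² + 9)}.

L⁻¹{3/(s² + 9)} = sin(3t). By the time shift theorem, L⁻¹{e^(-as)F(s)} = u(t-a)f(t-a) with a=11, so L⁻¹{e^(-11s)·3/(s² + 9)} = u(t-11)·sin(3(t-11))

Final answer: u(t-11)·sin(3(t-11))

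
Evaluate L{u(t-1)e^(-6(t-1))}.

u(t-a)f(t-a) with f(t)=e^(-6t). L{e^(-6t)} = 1/(s+6). By time shift: e^(-s)/(s+6)

Final answer: e^(-s)/(s+6)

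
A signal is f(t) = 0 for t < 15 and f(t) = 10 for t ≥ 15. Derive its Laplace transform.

f(t) = 10·u(t-15). L{u(t-15)} = e^(-15s)/s, so L{f(t)} = 10·e^(-15s)/s

Final answer: 10·e^(-15s)/s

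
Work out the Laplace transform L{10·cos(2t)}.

L{cos(ωt)} = s/(s² + ω²), so L{cos(2t)} = s/(s² + 4). Then L{10·cos(2t)} = 10·s/(s² + 4) = 10s/(s² + 4)

Final answer: 10s/(s² + 4)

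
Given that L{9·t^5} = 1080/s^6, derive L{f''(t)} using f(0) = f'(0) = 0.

L{f''(t)} = s²F(s) - sf(0) - f'(0) = s²·1080/s^6 - 0 - 0 = 1080/s^4

Final answer: 1080/s^4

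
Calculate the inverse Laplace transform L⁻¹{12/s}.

L⁻¹{c/s} = c, so L⁻¹{12/s} = 12

Final answer: 12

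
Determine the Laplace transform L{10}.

L{10} = 10 · L{1} = 10/s

Final answer: 10/s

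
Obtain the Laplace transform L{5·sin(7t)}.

L{sin(ωt)} = ω/(s² + ω²), so L{sin(7t)} = 7/(s² + 49). Then L{5·sin(7t)} = 5·7/(s² + 49) = 35/(s² + 49)

Final answer: 35/(s² + 49)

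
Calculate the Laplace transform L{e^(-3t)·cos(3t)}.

L{e^(at)·cos(ωt)} = (s-a)/((s-a)² + ω²), so L{e^(-3t)·cos(3t)} = (s+3)/((s+3)² + 9)

Final answer: (s+3)/((s+3)² + 9)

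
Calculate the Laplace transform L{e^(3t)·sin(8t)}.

L{e^(at)·sin(ωt)} = ω/((s-a)² + ω²), so L{e^(3t)·sin(8t)} = 8/((s-3)² + 64)

Final answer: 8/((s-3)² + 64)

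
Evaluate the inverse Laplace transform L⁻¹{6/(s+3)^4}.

L⁻¹{n!/(s-a)^(n+1)} = t^n·e^(at), so L⁻¹{6/(s+3)^4} = t^3·e^(-3t)

Final answer: t^3·e^(-3t)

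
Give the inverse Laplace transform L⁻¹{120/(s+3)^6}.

L⁻¹{n!/(s-a)^(n+1)} = t^n·e^(at), so L⁻¹{120/(s+3)^6} = t^5·e^(-3t)

Final answer: t^5·e^(-3t)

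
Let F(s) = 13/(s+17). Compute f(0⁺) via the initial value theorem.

f(0⁺) = lim_{s→∞} s·13/(s+17) = lim_{s→∞} 13s/(s+17) = 13

Final answer: 13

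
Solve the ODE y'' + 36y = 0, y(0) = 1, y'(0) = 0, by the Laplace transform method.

L{y''} + 36L{y} = 0. s²Y - s - 0 + 36Y = 0. Y(s² + 36) = s. Y = (s)/(s² + 36). Inverting: y(t) = cos(6t)

Final answer: y(t) = cos(6t)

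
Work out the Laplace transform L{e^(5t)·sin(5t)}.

L{e^(at)·sin(ωt)} = ω/((s-a)² + ω²), so L{e^(5t)·sin(5t)} = 5/((s-5)² + 25)

Final answer: 5/((s-5)² + 25)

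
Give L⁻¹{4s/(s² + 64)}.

This is the form c·s/(s² + a²) with a = 8, c = 4. L⁻¹ = 4·cos(8t)

Final answer: 4·cos(8t)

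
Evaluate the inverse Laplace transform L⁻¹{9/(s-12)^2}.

L⁻¹{n!/(s-a)^(n+1)} = t^n·e^(at) with n=1, a=12. So L⁻¹{1/(s-12)^2} = t·e^(12t), and L⁻¹{9/(s-12)^2} = (9/1)·t·e^(12t) = 9·t·e^(12t)

Final answer: 9·t·e^(12t)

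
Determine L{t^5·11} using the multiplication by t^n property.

L{11} = 11/s. d^1/ds^1[1/s] = -1/s². d^2/ds^2[1/s] = 2/s^3. d^3/ds^3[1/s] = -6/s^4. d^4/ds^4[1/s] = 24/s^5. d^5/ds^5[1/s] = -120/s^6. So L{t^5} = (-1)^{5}·-120/s^6 = 120/s^6. Then L{t^5·11} = 11·120/s^6 = 1320/s^6

Final answer: 1320/s^6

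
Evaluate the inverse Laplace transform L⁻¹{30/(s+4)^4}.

L⁻¹{n!/(s-a)^(n+1)} = t^n·e^(at) with n=3, a=-4. So L⁻¹{6/(s+4)^4} = t^3·e^(-4t), and L⁻¹{30/(s+4)^4} = (30/6)·t^3·e^(-4t) = 5·t^3·e^(-4t)

Final answer: 5·t^3·e^(-4t)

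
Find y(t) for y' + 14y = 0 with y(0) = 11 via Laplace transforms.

L{y'} + 14L{y} = 0. sY - 11 + 14Y = 0. Y(s+14) = 11. Y = 11/(s+14)

Final answer: y(t) = 11e^(-14t)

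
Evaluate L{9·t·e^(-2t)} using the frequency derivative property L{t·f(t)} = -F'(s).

L{e^(-2t)} = 1/(s+2). By frequency derivative: L{t·e^(-2t)} = -d/ds[1/(s+2)] = -(-1)/(s+2)² = 1/(s+2)². Then L{9·t·e^(-2t)} = 9·1/(s+2)² = 9/(s+2)²

Final answer: 9/(s+2)²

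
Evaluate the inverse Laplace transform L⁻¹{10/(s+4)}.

L⁻¹{1/(s-a)} = e^(at), so L⁻¹{1/(s+4)} = e^(-4t), and L⁻¹{10/(s+4)} = 10·e^(-4t)

Final answer: 10·e^(-4t)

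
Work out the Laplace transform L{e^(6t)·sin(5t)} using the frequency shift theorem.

Frequency shift: L{e^(at)f(t)} = F(s-a). L{e^(6t)·sin(5t)} = 5/((s-6)² + 25)

Final answer: 5/((s-6)² + 25)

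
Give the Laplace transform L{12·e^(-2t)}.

L{e^(at)} = 1/(s-a), so L{e^(-2t)} = 1/(s+2). Then L{12·e^(-2t)} = 12/(s+2)

Final answer: 12/(s+2)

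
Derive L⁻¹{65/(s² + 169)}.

This is the form c·a/(s² + a²) with a = 13, c = 5. L⁻¹ = 5·sin(13t)

Final answer: 5·sin(13t)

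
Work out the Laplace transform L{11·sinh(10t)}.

L{sinh(ωt)} = ω/(s² - ω²), so L{sinh(10t)} = 10/(s² - 100). Then L{11·sinh(10t)} = 11·10/(s² - 100) = 110/(s² - 100)

Final answer: 110/(s² - 100)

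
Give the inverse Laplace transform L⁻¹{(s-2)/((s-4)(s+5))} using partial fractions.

Using partial fractions, f(t) = (2e^(4t) + 7e^(-5t))/9

Final answer: (2e^(4t) + 7e^(-5t))/9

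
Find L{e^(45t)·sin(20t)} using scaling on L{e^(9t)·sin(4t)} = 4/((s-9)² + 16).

Scaling with a=5: L{e^(45t)·sin(20t)} = (1/5) · 4/((s/5-9)² + 16). Simplifying: 20/((s-45)² + 400)

Final answer: 20/((s-45)² + 400)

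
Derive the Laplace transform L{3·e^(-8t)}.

L{e^(at)} = 1/(s-a), so L{e^(-8t)} = 1/(s+8). Then L{3·e^(-8t)} = 3/(s+8)

Final answer: 3/(s+8)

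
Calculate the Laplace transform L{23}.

L{23} = 23 · L{1} = 23/s

Final answer: 23/s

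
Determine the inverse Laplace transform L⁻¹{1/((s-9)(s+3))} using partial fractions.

Decompose: A/(s-9) + B/(s+3). A = 1/12, B = -1/12. f(t) = (e^(9t) - e^(-3t))/12

Final answer: (e^(9t) - e^(-3t))/12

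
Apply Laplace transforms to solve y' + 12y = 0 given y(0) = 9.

L{y'} + 12L{y} = 0. sY - 9 + 12Y = 0. Y(s+12) = 9. Y = 9/(s+12)

Final answer: y(t) = 9e^(-12t)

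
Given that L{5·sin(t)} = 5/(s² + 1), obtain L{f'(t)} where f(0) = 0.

L{f'(t)} = s·F(s) - f(0) = s·5/(s² + 1) - 0 = 5s/(s² + 1)

Final answer: 5s/(s² + 1)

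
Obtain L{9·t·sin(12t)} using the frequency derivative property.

L{sin(12t)} = 12/(s² + 144). By L{t·f(t)} = -F'(s): -d/ds[12/(s² + 144)] = -(12)·(-2s)/(s² + 144)² = 24s/(s² + 144)². Then L{9·t·sin(12t)} = 9·24s/(s² + 144)² = 216s/(s² + 144)²

Final answer: 216s/(s² + 144)²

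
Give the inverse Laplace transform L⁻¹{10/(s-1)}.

L⁻¹{1/(s-a)} = e^(at), so L⁻¹{1/(s-1)} = e^t, and L⁻¹{10/(s-1)} = 10·e^t

Final answer: 10·e^t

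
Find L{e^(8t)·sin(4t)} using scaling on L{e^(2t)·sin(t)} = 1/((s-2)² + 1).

Scaling with a=4: L{e^(8t)·sin(4t)} = (1/4) · 1/((s/4-2)² + 1). Simplifying: 4/((s-8)² + 16)

Final answer: 4/((s-8)² + 16)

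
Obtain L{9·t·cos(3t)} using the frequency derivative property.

L{cos(3t)} = s/(s² + 9). Derivative: d/ds[s/(s² + 9)] = [(s² + 9) - s·2s]/(s² + 9)² = (9 - s²)/(s² + 9)². So L{t·cos(3t)} = -F'(s) = (s² - 9)/(s² + 9)². Then L{9·t·cos(3t)} = 9·(s² - 9)/(s² + 9)²

Final answer: 9·(s² - 9)/(s² + 9)²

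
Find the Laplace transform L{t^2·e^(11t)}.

L{t^n·e^(at)} = n!/(s-a)^(n+1), so L{t^2·e^(11t)} = 2/(s-11)^3

Final answer: 2/(s-11)^3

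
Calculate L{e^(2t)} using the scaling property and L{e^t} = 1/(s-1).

Using L{f(at)} = (1/a)F(s/a) with a=2 and f(t) = e^t: L{e^(2t)} = (1/2) · 1/((s/2)-1) = (1/2) · 2/(s-2) = 1/(s-2)

Final answer: 1/(s-2)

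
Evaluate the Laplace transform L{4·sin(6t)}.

L{sin(ωt)} = ω/(s² + ω²), so L{sin(6t)} = 6/(s² + 36). Then L{4·sin(6t)} = 4·6/(s² + 36) = 24/(s² + 36)

Final answer: 24/(s² + 36)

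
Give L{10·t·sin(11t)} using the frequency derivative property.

L{sin(11t)} = 11/(s² + 121). By L{t·f(t)} = -F'(s): -d/ds[11/(s² + 121)] = -(11)·(-2s)/(s² + 121)² = 22s/(s² + 121)². Then L{10·t·sin(11t)} = 10·22s/(s² + 121)² = 220s/(s² + 121)²

Final answer: 220s/(s² + 121)²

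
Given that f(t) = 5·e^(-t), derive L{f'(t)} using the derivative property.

f(0) = 5, F(s) = 5/(s+1). L{f'(t)} = s·F(s) - f(0) = 5s/(s+1) - 5 = (5s - 5(s+1))/(s+1) = -5/(s+1)

Final answer: -5/(s+1)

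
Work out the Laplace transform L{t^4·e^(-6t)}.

L{t^n·e^(at)} = n!/(s-a)^(n+1), so L{t^4·e^(-6t)} = 24/(s+6)^5

Final answer: 24/(s+6)^5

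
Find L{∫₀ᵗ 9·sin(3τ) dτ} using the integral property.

L{∫₀ᵗ f(τ)dτ} = F(s)/s with F(s) = 27/(s² + 9), so the result is (27/(s² + 9))/s = 27/(s(s² + 9))

Final answer: 27/(s(s² + 9))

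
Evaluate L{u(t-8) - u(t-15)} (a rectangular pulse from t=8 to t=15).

L{u(t-a)} = e^(-as)/s. L{u(t-8) - u(t-15)} = (e^(-8s) - e^(-15s))/s

Final answer: (e^(-8s) - e^(-15s))/s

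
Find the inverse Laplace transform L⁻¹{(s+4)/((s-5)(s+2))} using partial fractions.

Using partial fractions, f(t) = (9e^(5t) - 2e^(-2t))/7

Final answer: (9e^(5t) - 2e^(-2t))/7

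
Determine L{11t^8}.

L{t^n} = n!/s^(n+1). So L{11t^8} = 11·8!/s^9 = 443520/s^9

Final answer: 443520/s^9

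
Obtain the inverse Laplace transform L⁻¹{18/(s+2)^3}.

L⁻¹{n!/(s-a)^(n+1)} = t^n·e^(at) with n=2, a=-2. So L⁻¹{2/(s+2)^3} = t^2·e^(-2t), and L⁻¹{18/(s+2)^3} = (18/2)·t^2·e^(-2t) = 9·t^2·e^(-2t)

Final answer: 9·t^2·e^(-2t)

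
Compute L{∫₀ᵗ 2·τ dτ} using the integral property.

L{∫₀ᵗ f(τ)dτ} = F(s)/s with f(t) = 2t. F(s) = 2/s^2, so L{∫₀ᵗ 2·τ dτ} = (2/s^2)/s = 2/s^3. (Check: ∫₀ᵗ 2·τ dτ = 2t^2/2.)

Final answer: 2/s^3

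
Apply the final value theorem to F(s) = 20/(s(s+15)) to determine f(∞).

f(∞) = lim_{s→0} s·20/(s(s+15)) = lim_{s→0} 20/(s+15) = 20/15 = 4/3

Final answer: 4/3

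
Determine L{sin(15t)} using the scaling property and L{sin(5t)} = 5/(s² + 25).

Using L{f(at)} = (1/a)F(s/a) with a=3: L{sin(15t)} = (1/3) · 5/((s/3)² + 25) = (1/3) · 5·9/(s² + 225) = 15/(s² + 225)

Final answer: 15/(s² + 225)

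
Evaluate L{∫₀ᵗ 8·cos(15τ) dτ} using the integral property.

L{∫₀ᵗ f(τ)dτ} = F(s)/s with F(s) = 8s/(s² + 225), so the result is (8s/(s² + 225))/s = 8/(s² + 225)

Final answer: 8/(s² + 225)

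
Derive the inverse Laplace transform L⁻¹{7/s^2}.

L⁻¹{n!/s^(n+1)} = t^n with n=1. So L⁻¹{1/s^2} = t, and L⁻¹{7/s^2} = (7/1)·t = 7·t

Final answer: 7·t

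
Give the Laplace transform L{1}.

L{1} = 1 · L{1} = 1/s

Final answer: 1/s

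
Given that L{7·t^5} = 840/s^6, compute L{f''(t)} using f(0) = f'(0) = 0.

L{f''(t)} = s²F(s) - sf(0) - f'(0) = s²·840/s^6 - 0 - 0 = 840/s^4

Final answer: 840/s^4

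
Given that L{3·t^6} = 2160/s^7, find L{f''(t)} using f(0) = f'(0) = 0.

L{f''(t)} = s²F(s) - sf(0) - f'(0) = s²·2160/s^7 - 0 - 0 = 2160/s^5

Final answer: 2160/s^5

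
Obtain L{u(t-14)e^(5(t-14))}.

u(t-a)f(t-a) with f(t)=e^(5t). L{e^(5t)} = 1/(s-5). By time shift: e^(-14s)/(s-5)

Final answer: e^(-14s)/(s-5)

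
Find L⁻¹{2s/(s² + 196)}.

This is the form c·s/(s² + a²) with a = 14, c = 2. L⁻¹ = 2·cos(14t)

Final answer: 2·cos(14t)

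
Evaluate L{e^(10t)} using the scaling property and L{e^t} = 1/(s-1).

Using L{f(at)} = (1/a)F(s/a) with a=10 and f(t) = e^t: L{e^(10t)} = (1/10) · 1/((s/10)-1) = (1/10) · 10/(s-10) = 1/(s-10)

Final answer: 1/(s-10)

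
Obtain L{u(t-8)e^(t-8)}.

u(t-a)f(t-a) with f(t)=e^t. L{e^t} = 1/(s-1). By time shift: e^(-8s)/(s-1)

Final answer: e^(-8s)/(s-1)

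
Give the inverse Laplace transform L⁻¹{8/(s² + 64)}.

L⁻¹{8/(s² + 64)} = sin(8t)

Final answer: sin(8t)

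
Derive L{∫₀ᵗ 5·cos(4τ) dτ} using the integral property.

L{∫₀ᵗ f(τ)dτ} = F(s)/s with F(s) = 5s/(s² + 16), so the result is (5s/(s² + 16))/s = 5/(s² + 16)

Final answer: 5/(s² + 16)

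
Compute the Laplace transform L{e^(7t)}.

L{e^(at)} = 1/(s-a), so L{e^(7t)} = 1/(s-7)

Final answer: 1/(s-7)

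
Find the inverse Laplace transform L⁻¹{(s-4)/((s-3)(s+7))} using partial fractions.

Using partial fractions, f(t) = (-e^(3t) + 11e^(-7t))/10

Final answer: (-e^(3t) + 11e^(-7t))/10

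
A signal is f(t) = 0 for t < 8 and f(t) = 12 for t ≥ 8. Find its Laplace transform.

f(t) = 12·u(t-8). L{u(t-8)} = e^(-8s)/s, so L{f(t)} = 12·e^(-8s)/s

Final answer: 12·e^(-8s)/s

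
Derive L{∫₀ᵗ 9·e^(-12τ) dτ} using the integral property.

L{∫₀ᵗ f(τ)dτ} = F(s)/s with F(s) = 9/(s+12), so L{∫₀ᵗ 9·e^(-12τ) dτ} = 9/(s(s+12))

Final answer: 9/(s(s+12))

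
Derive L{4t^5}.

L{t^n} = n!/s^(n+1). So L{4t^5} = 4·5!/s^6 = 480/s^6

Final answer: 480/s^6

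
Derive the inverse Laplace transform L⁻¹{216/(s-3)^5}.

L⁻¹{n!/(s-a)^(n+1)} = t^n·e^(at) with n=4, a=3. So L⁻¹{24/(s-3)^5} = t^4·e^(3t), and L⁻¹{216/(s-3)^5} = (216/24)·t^4·e^(3t) = 9·t^4·e^(3t)

Final answer: 9·t^4·e^(3t)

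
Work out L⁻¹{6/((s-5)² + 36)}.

Form: b/((s-a)² + b²) → e^(at)sin(bt). With a=5, b=6

Final answer: e^(5t)·sin(6t)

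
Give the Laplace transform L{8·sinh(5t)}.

L{sinh(ωt)} = ω/(s² - ω²), so L{sinh(5t)} = 5/(s² - 25). Then L{8·sinh(5t)} = 8·5/(s² - 25) = 40/(s² - 25)

Final answer: 40/(s² - 25)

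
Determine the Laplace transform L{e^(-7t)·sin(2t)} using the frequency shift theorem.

Frequency shift: L{e^(at)f(t)} = F(s-a). L{e^(-7t)·sin(2t)} = 2/((s+7)² + 4)

Final answer: 2/((s+7)² + 4)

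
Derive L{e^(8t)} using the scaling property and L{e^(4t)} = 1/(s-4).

Using L{f(at)} = (1/a)F(s/a) with a=2 and f(t) = e^(4t): L{e^(8t)} = (1/2) · 1/((s/2)-4) = (1/2) · 2/(s-8) = 1/(s-8)

Final answer: 1/(s-8)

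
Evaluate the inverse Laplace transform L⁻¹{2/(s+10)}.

L⁻¹{1/(s-a)} = e^(at), so L⁻¹{1/(s+10)} = e^(-10t), and L⁻¹{2/(s+10)} = 2·e^(-10t)

Final answer: 2·e^(-10t)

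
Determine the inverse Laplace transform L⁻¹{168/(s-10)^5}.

L⁻¹{n!/(s-a)^(n+1)} = t^n·e^(at) with n=4, a=10. So L⁻¹{24/(s-10)^5} = t^4·e^(10t), and L⁻¹{168/(s-10)^5} = (168/24)·t^4·e^(10t) = 7·t^4·e^(10t)

Final answer: 7·t^4·e^(10t)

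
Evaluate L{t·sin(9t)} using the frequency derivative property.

L{sin(9t)} = 9/(s² + 81). By L{t·f(t)} = -F'(s): -d/ds[9/(s² + 81)] = -(9)·(-2s)/(s² + 81)² = 18s/(s² + 81)²

Final answer: 18s/(s² + 81)²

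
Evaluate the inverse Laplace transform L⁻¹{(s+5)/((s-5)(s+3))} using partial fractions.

Using partial fractions, f(t) = (10e^(5t) - 2e^(-3t))/8

Final answer: (10e^(5t) - 2e^(-3t))/8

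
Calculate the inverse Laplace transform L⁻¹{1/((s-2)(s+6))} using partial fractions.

Decompose: A/(s-2) + B/(s+6). A = 1/8, B = -1/8. f(t) = (e^(2t) - e^(-6t))/8

Final answer: (e^(2t) - e^(-6t))/8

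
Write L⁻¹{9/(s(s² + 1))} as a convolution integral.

9/(s(s² + 1)) = (1/s)·(9/(s² + 1)) = L{1}·L{9·sin(t)}. So f(t) = 1*(9·sin(t)) = ∫₀ᵗ 9·sin(τ) dτ

Final answer: ∫₀ᵗ 9·sin(τ) dτ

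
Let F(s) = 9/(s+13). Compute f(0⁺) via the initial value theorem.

f(0⁺) = lim_{s→∞} s·9/(s+13) = lim_{s→∞} 9s/(s+13) = 9

Final answer: 9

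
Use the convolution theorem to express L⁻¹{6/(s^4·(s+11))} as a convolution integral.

6/(s^4·(s+11)) = (6/s^4)·(1/(s+11)) = L{t^3}·L{e^(-11t)}. So f(t) = t^3*e^(-11t) = ∫₀ᵗ τ^3·e^(-11(t-τ)) dτ

Final answer: ∫₀ᵗ τ^3·e^(-11(t-τ)) dτ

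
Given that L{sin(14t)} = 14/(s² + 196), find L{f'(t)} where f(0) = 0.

L{f'(t)} = s·F(s) - f(0) = s·14/(s² + 196) - 0 = 14s/(s² + 196)

Final answer: 14s/(s² + 196)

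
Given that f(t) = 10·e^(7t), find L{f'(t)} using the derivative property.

f(0) = 10, F(s) = 10/(s-7). L{f'(t)} = s·F(s) - f(0) = 10s/(s-7) - 10 = (10s - 10(s-7))/(s-7) = 70/(s-7)

Final answer: 70/(s-7)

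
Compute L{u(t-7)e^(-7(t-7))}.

u(t-a)f(t-a) with f(t)=e^(-7t). L{e^(-7t)} = 1/(s+7). By time shift: e^(-7s)/(s+7)

Final answer: e^(-7s)/(s+7)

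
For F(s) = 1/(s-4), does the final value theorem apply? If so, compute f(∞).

sF(s) = s/(s-4) has a pole at s = 4 in the right half-plane. Theorem does NOT apply (unstable system; f(t) = e^(4t) grows without bound).

Final answer: Not applicable (unstable)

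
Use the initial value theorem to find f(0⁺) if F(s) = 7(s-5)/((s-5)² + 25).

f(0⁺) = lim_{s→∞} sF(s) = lim_{s→∞} 7s(s-5)/((s-5)² + 25) = 7

Final answer: 7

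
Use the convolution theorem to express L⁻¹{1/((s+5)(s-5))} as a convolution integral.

1/((s+5)(s-5)) = (1/(s+5))·(1/(s-5)) = L{e^(-5t)}·L{e^(5t)}. So f(t) = e^(-5t)*e^(5t) = ∫₀ᵗ e^(-5τ)·e^(5(t-τ)) dτ

Final answer: ∫₀ᵗ e^(-5τ)·e^(5(t-τ)) dτ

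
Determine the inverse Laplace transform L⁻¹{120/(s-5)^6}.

L⁻¹{n!/(s-a)^(n+1)} = t^n·e^(at), so L⁻¹{120/(s-5)^6} = t^5·e^(5t)

Final answer: t^5·e^(5t)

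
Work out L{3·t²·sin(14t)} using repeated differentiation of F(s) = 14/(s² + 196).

F(s) = 14/(s² + 196). F'(s) = -28s/(s² + 196)². F''(s) = -28(196 - 3s²)/(s² + 196)³ = (84s² - 5488)/(s² + 196)³. So L{t²·sin(14t)} = (-1)² F''(s) = (84s² - 5488)/(s² + 196)³. Then L{3·t²·sin(14t)} = 3·(84s² - 5488)/(s² + 196)³ = (252s² - 16464)/(s² + 196)³

Final answer: (252s² - 16464)/(s² + 196)³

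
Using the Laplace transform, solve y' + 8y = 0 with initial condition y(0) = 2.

L{y'} + 8L{y} = 0. sY - 2 + 8Y = 0. Y(s+8) = 2. Y = 2/(s+8)

Final answer: y(t) = 2e^(-8t)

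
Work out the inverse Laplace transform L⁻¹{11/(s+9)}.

L⁻¹{1/(s-a)} = e^(at), so L⁻¹{1/(s+9)} = e^(-9t), and L⁻¹{11/(s+9)} = 11·e^(-9t)

Final answer: 11·e^(-9t)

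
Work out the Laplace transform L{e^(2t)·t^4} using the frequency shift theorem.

L{e^(at)·t^n} = n!/(s-a)^(n+1), so L{e^(2t)·t^4} = 24/(s-2)^5

Final answer: 24/(s-2)^5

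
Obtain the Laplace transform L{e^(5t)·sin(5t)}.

L{e^(at)·sin(ωt)} = ω/((s-a)² + ω²), so L{e^(5t)·sin(5t)} = 5/((s-5)² + 25)

Final answer: 5/((s-5)² + 25)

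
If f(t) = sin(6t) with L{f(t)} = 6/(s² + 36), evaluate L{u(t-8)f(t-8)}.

Time shift theorem: L{u(t-a)f(t-a)} = e^(-as)F(s). Here a=8, F(s) = 6/(s² + 36), so L{u(t-8)f(t-8)} = e^(-8s)·6/(s² + 36)

Final answer: e^(-8s)·6/(s² + 36)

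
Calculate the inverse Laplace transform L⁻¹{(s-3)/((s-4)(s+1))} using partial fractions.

Using partial fractions, f(t) = (e^(4t) + 4e^(-t))/5

Final answer: (e^(4t) + 4e^(-t))/5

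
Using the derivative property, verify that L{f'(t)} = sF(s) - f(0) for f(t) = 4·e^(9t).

f'(t) = 36e^(9t). Direct: L{f'(t)} = 36/(s-9). Property: s·4/(s-9) - 4 = (4s - 4(s-9))/(s-9) = 36/(s-9). ✓

Final answer: 36/(s-9)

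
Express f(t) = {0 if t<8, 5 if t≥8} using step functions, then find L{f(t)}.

f(t) = 5·u(t-8). L{u(t-8)} = e^(-8s)/s, so L{f(t)} = 5·e^(-8s)/s

Final answer: 5·e^(-8s)/s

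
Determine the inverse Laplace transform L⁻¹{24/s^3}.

L⁻¹{n!/s^(n+1)} = t^n with n=2. So L⁻¹{2/s^3} = t^2, and L⁻¹{24/s^3} = (24/2)·t^2 = 12·t^2

Final answer: 12·t^2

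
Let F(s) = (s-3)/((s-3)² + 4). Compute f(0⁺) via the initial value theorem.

f(0⁺) = lim_{s→∞} sF(s) = lim_{s→∞} s(s-3)/((s-3)² + 4) = 1

Final answer: 1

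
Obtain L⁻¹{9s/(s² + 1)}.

This is the form c·s/(s² + a²) with a = 1, c = 9. L⁻¹ = 9·cos(t)

Final answer: 9·cos(t)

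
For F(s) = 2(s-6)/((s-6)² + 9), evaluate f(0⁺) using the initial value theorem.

f(0⁺) = lim_{s→∞} sF(s) = lim_{s→∞} 2s(s-6)/((s-6)² + 9) = 2

Final answer: 2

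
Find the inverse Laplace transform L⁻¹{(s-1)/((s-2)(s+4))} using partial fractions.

Using partial fractions, f(t) = (e^(2t) + 5e^(-4t))/6

Final answer: (e^(2t) + 5e^(-4t))/6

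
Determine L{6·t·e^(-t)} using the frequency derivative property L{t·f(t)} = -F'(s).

L{e^(-t)} = 1/(s+1). By frequency derivative: L{t·e^(-t)} = -d/ds[1/(s+1)] = -(-1)/(s+1)² = 1/(s+1)². Then L{6·t·e^(-t)} = 6·1/(s+1)² = 6/(s+1)²

Final answer: 6/(s+1)²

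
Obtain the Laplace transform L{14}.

L{14} = 14 · L{1} = 14/s

Final answer: 14/s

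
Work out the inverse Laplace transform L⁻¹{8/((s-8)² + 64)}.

Using frequency shift, L⁻¹{8/((s-8)² + 64)} = e^(8t)·sin(8t)

Final answer: e^(8t)·sin(8t)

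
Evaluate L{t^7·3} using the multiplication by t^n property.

L{3} = 3/s. d^1/ds^1[1/s] = -1/s². d^2/ds^2[1/s] = 2/s^3. d^3/ds^3[1/s] = -6/s^4. d^4/ds^4[1/s] = 24/s^5. d^5/ds^5[1/s] = -120/s^6. d^6/ds^6[1/s] = 720/s^7. d^7/ds^7[1/s] = -5040/s^8. So L{t^7} = (-1)^{7}·-5040/s^8 = 5040/s^8. Then L{t^7·3} = 3·5040/s^8 = 15120/s^8

Final answer: 15120/s^8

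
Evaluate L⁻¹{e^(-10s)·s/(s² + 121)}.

L⁻¹{s/(s² + 121)} = cos(11t). By the time shift theorem, L⁻¹{e^(-as)F(s)} = u(t-a)f(t-a) with a=10, so L⁻¹{e^(-10s)·s/(s² + 121)} = u(t-10)·cos(11(t-10))

Final answer: u(t-10)·cos(11(t-10))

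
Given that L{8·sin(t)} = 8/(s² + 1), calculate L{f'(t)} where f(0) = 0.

L{f'(t)} = s·F(s) - f(0) = s·8/(s² + 1) - 0 = 8s/(s² + 1)

Final answer: 8s/(s² + 1)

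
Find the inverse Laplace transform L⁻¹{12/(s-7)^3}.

L⁻¹{n!/(s-a)^(n+1)} = t^n·e^(at) with n=2, a=7. So L⁻¹{2/(s-7)^3} = t^2·e^(7t), and L⁻¹{12/(s-7)^3} = (12/2)·t^2·e^(7t) = 6·t^2·e^(7t)

Final answer: 6·t^2·e^(7t)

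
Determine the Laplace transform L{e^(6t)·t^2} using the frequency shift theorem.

L{e^(at)·t^n} = n!/(s-a)^(n+1), so L{e^(6t)·t^2} = 2/(s-6)^3

Final answer: 2/(s-6)^3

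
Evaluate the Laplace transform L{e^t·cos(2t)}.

L{e^(at)·cos(ωt)} = (s-a)/((s-a)² + ω²), so L{e^t·cos(2t)} = (s-1)/((s-1)² + 4)

Final answer: (s-1)/((s-1)² + 4)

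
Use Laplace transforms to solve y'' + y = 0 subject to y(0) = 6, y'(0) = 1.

L{y''} + 1L{y} = 0. s²Y - 6s - 1 + Y = 0. Y(s² + 1) = 6s + 1. Y = (6s + 1)/(s² + 1). Inverting: y(t) = 6cos(t) + sin(t)

Final answer: y(t) = 6cos(t) + sin(t)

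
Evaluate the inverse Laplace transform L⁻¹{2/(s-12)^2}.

L⁻¹{n!/(s-a)^(n+1)} = t^n·e^(at) with n=1, a=12. So L⁻¹{1/(s-12)^2} = t·e^(12t), and L⁻¹{2/(s-12)^2} = (2/1)·t·e^(12t) = 2·t·e^(12t)

Final answer: 2·t·e^(12t)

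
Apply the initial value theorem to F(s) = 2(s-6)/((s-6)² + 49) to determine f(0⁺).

f(0⁺) = lim_{s→∞} sF(s) = lim_{s→∞} 2s(s-6)/((s-6)² + 49) = 2

Final answer: 2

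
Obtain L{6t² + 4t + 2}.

L{6t² + 4t + 2} = 6·2/s³ + 4/s² + 2/s = 12/s³ + 4/s² + 2/s

Final answer: 12/s³ + 4/s² + 2/s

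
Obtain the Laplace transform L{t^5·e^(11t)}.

L{t^n·e^(at)} = n!/(s-a)^(n+1), so L{t^5·e^(11t)} = 120/(s-11)^6

Final answer: 120/(s-11)^6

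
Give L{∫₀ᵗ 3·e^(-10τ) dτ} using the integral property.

L{∫₀ᵗ f(τ)dτ} = F(s)/s with F(s) = 3/(s+10), so L{∫₀ᵗ 3·e^(-10τ) dτ} = 3/(s(s+10))

Final answer: 3/(s(s+10))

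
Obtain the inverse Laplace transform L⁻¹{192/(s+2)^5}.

L⁻¹{n!/(s-a)^(n+1)} = t^n·e^(at) with n=4, a=-2. So L⁻¹{24/(s+2)^5} = t^4·e^(-2t), and L⁻¹{192/(s+2)^5} = (192/24)·t^4·e^(-2t) = 8·t^4·e^(-2t)

Final answer: 8·t^4·e^(-2t)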